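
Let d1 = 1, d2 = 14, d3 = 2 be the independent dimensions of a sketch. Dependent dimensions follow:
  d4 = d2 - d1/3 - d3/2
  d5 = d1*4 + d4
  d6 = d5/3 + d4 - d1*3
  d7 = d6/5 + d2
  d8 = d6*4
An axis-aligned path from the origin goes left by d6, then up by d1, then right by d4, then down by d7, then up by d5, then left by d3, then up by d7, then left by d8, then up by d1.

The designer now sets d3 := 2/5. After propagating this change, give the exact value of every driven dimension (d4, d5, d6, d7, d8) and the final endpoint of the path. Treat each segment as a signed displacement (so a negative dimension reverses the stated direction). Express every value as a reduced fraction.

d4 = 202/15
d5 = 262/15
d6 = 733/45
d7 = 3883/225
d8 = 2932/45
endpoint = (-3077/45, 292/15)

Apply edit: d3 := 2/5
  d4 = d2 - d1/3 - d3/2 = 202/15
  d5 = d1*4 + d4 = 262/15
  d6 = d5/3 + d4 - d1*3 = 733/45
  d7 = d6/5 + d2 = 3883/225
  d8 = d6*4 = 2932/45
Walk from origin (0, 0):
  seg 1: left by d6 = 733/45 → (-733/45, 0)
  seg 2: up by d1 = 1 → (-733/45, 1)
  seg 3: right by d4 = 202/15 → (-127/45, 1)
  seg 4: down by d7 = 3883/225 → (-127/45, -3658/225)
  seg 5: up by d5 = 262/15 → (-127/45, 272/225)
  seg 6: left by d3 = 2/5 → (-29/9, 272/225)
  seg 7: up by d7 = 3883/225 → (-29/9, 277/15)
  seg 8: left by d8 = 2932/45 → (-3077/45, 277/15)
  seg 9: up by d1 = 1 → (-3077/45, 292/15)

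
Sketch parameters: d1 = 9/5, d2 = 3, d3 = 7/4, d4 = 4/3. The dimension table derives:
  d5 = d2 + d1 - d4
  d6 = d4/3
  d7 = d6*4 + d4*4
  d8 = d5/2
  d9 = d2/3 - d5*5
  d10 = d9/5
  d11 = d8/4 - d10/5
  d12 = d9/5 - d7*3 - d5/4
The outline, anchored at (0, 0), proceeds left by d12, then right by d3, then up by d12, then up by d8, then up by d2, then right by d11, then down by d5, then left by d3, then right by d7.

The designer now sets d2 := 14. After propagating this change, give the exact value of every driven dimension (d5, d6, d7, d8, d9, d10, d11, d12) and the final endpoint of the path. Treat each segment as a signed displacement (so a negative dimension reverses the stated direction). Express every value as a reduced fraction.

Apply edit: d2 := 14
  d5 = d2 + d1 - d4 = 217/15
  d6 = d4/3 = 4/9
  d7 = d6*4 + d4*4 = 64/9
  d8 = d5/2 = 217/30
  d9 = d2/3 - d5*5 = -203/3
  d10 = d9/5 = -203/15
  d11 = d8/4 - d10/5 = 903/200
  d12 = d9/5 - d7*3 - d5/4 = -2309/60
Walk from origin (0, 0):
  seg 1: left by d12 = -2309/60 → (2309/60, 0)
  seg 2: right by d3 = 7/4 → (1207/30, 0)
  seg 3: up by d12 = -2309/60 → (1207/30, -2309/60)
  seg 4: up by d8 = 217/30 → (1207/30, -125/4)
  seg 5: up by d2 = 14 → (1207/30, -69/4)
  seg 6: right by d11 = 903/200 → (26849/600, -69/4)
  seg 7: down by d5 = 217/15 → (26849/600, -1903/60)
  seg 8: left by d3 = 7/4 → (25799/600, -1903/60)
  seg 9: right by d7 = 64/9 → (90197/1800, -1903/60)

d5 = 217/15
d6 = 4/9
d7 = 64/9
d8 = 217/30
d9 = -203/3
d10 = -203/15
d11 = 903/200
d12 = -2309/60
endpoint = (90197/1800, -1903/60)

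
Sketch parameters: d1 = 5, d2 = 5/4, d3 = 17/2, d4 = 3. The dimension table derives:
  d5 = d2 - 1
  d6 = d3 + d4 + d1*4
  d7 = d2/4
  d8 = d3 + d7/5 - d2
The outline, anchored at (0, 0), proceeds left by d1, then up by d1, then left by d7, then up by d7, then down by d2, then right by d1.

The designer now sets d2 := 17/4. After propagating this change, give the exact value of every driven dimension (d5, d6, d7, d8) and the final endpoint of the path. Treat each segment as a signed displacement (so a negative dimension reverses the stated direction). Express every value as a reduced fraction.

d5 = 13/4
d6 = 63/2
d7 = 17/16
d8 = 357/80
endpoint = (-17/16, 29/16)

Apply edit: d2 := 17/4
  d5 = d2 - 1 = 13/4
  d6 = d3 + d4 + d1*4 = 63/2
  d7 = d2/4 = 17/16
  d8 = d3 + d7/5 - d2 = 357/80
Walk from origin (0, 0):
  seg 1: left by d1 = 5 → (-5, 0)
  seg 2: up by d1 = 5 → (-5, 5)
  seg 3: left by d7 = 17/16 → (-97/16, 5)
  seg 4: up by d7 = 17/16 → (-97/16, 97/16)
  seg 5: down by d2 = 17/4 → (-97/16, 29/16)
  seg 6: right by d1 = 5 → (-17/16, 29/16)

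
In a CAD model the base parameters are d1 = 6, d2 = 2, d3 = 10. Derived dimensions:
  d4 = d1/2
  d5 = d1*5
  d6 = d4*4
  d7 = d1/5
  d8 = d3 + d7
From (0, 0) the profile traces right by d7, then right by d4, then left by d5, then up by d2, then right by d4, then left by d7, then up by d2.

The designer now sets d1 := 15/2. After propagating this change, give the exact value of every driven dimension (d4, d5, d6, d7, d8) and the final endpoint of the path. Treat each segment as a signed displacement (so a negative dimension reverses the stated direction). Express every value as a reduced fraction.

Apply edit: d1 := 15/2
  d4 = d1/2 = 15/4
  d5 = d1*5 = 75/2
  d6 = d4*4 = 15
  d7 = d1/5 = 3/2
  d8 = d3 + d7 = 23/2
Walk from origin (0, 0):
  seg 1: right by d7 = 3/2 → (3/2, 0)
  seg 2: right by d4 = 15/4 → (21/4, 0)
  seg 3: left by d5 = 75/2 → (-129/4, 0)
  seg 4: up by d2 = 2 → (-129/4, 2)
  seg 5: right by d4 = 15/4 → (-57/2, 2)
  seg 6: left by d7 = 3/2 → (-30, 2)
  seg 7: up by d2 = 2 → (-30, 4)

d4 = 15/4
d5 = 75/2
d6 = 15
d7 = 3/2
d8 = 23/2
endpoint = (-30, 4)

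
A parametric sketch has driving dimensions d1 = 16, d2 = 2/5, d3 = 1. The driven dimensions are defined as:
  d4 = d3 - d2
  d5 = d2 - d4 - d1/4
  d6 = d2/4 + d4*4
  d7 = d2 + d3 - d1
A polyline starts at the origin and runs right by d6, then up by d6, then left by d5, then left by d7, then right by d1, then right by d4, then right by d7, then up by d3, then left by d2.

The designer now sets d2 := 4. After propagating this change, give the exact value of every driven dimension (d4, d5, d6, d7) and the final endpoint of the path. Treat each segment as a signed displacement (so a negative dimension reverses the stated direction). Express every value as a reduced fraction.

d4 = -3
d5 = 3
d6 = -11
d7 = -11
endpoint = (-5, -10)

Apply edit: d2 := 4
  d4 = d3 - d2 = -3
  d5 = d2 - d4 - d1/4 = 3
  d6 = d2/4 + d4*4 = -11
  d7 = d2 + d3 - d1 = -11
Walk from origin (0, 0):
  seg 1: right by d6 = -11 → (-11, 0)
  seg 2: up by d6 = -11 → (-11, -11)
  seg 3: left by d5 = 3 → (-14, -11)
  seg 4: left by d7 = -11 → (-3, -11)
  seg 5: right by d1 = 16 → (13, -11)
  seg 6: right by d4 = -3 → (10, -11)
  seg 7: right by d7 = -11 → (-1, -11)
  seg 8: up by d3 = 1 → (-1, -10)
  seg 9: left by d2 = 4 → (-5, -10)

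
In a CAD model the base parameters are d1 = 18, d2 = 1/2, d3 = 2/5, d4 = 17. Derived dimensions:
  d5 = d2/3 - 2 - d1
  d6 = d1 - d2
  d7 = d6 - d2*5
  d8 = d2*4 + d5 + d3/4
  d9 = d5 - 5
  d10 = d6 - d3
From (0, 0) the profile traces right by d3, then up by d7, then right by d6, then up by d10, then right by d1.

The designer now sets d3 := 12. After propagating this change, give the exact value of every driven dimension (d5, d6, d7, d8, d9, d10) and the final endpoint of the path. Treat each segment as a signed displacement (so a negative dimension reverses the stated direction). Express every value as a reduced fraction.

d5 = -119/6
d6 = 35/2
d7 = 15
d8 = -89/6
d9 = -149/6
d10 = 11/2
endpoint = (95/2, 41/2)

Apply edit: d3 := 12
  d5 = d2/3 - 2 - d1 = -119/6
  d6 = d1 - d2 = 35/2
  d7 = d6 - d2*5 = 15
  d8 = d2*4 + d5 + d3/4 = -89/6
  d9 = d5 - 5 = -149/6
  d10 = d6 - d3 = 11/2
Walk from origin (0, 0):
  seg 1: right by d3 = 12 → (12, 0)
  seg 2: up by d7 = 15 → (12, 15)
  seg 3: right by d6 = 35/2 → (59/2, 15)
  seg 4: up by d10 = 11/2 → (59/2, 41/2)
  seg 5: right by d1 = 18 → (95/2, 41/2)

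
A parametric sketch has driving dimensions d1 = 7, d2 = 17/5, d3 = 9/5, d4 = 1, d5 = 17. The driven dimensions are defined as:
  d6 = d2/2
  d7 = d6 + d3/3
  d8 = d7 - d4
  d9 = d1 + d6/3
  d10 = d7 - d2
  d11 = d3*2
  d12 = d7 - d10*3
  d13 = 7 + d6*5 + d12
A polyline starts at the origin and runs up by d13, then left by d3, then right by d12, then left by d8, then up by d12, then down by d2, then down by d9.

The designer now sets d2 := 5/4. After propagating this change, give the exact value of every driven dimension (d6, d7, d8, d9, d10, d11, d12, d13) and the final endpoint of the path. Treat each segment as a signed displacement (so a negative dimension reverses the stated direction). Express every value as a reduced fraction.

Apply edit: d2 := 5/4
  d6 = d2/2 = 5/8
  d7 = d6 + d3/3 = 49/40
  d8 = d7 - d4 = 9/40
  d9 = d1 + d6/3 = 173/24
  d10 = d7 - d2 = -1/40
  d11 = d3*2 = 18/5
  d12 = d7 - d10*3 = 13/10
  d13 = 7 + d6*5 + d12 = 457/40
Walk from origin (0, 0):
  seg 1: up by d13 = 457/40 → (0, 457/40)
  seg 2: left by d3 = 9/5 → (-9/5, 457/40)
  seg 3: right by d12 = 13/10 → (-1/2, 457/40)
  seg 4: left by d8 = 9/40 → (-29/40, 457/40)
  seg 5: up by d12 = 13/10 → (-29/40, 509/40)
  seg 6: down by d2 = 5/4 → (-29/40, 459/40)
  seg 7: down by d9 = 173/24 → (-29/40, 64/15)

d6 = 5/8
d7 = 49/40
d8 = 9/40
d9 = 173/24
d10 = -1/40
d11 = 18/5
d12 = 13/10
d13 = 457/40
endpoint = (-29/40, 64/15)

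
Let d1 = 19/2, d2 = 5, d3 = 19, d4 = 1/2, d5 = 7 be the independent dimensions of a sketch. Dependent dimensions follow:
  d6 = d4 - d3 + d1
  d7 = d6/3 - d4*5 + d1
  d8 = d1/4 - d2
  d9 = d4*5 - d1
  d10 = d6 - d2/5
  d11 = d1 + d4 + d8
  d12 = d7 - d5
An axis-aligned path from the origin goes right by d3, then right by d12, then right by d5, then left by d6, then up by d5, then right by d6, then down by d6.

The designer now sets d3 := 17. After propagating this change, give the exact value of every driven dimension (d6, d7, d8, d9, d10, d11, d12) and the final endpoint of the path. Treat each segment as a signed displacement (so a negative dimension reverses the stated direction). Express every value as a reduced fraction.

Apply edit: d3 := 17
  d6 = d4 - d3 + d1 = -7
  d7 = d6/3 - d4*5 + d1 = 14/3
  d8 = d1/4 - d2 = -21/8
  d9 = d4*5 - d1 = -7
  d10 = d6 - d2/5 = -8
  d11 = d1 + d4 + d8 = 59/8
  d12 = d7 - d5 = -7/3
Walk from origin (0, 0):
  seg 1: right by d3 = 17 → (17, 0)
  seg 2: right by d12 = -7/3 → (44/3, 0)
  seg 3: right by d5 = 7 → (65/3, 0)
  seg 4: left by d6 = -7 → (86/3, 0)
  seg 5: up by d5 = 7 → (86/3, 7)
  seg 6: right by d6 = -7 → (65/3, 7)
  seg 7: down by d6 = -7 → (65/3, 14)

d6 = -7
d7 = 14/3
d8 = -21/8
d9 = -7
d10 = -8
d11 = 59/8
d12 = -7/3
endpoint = (65/3, 14)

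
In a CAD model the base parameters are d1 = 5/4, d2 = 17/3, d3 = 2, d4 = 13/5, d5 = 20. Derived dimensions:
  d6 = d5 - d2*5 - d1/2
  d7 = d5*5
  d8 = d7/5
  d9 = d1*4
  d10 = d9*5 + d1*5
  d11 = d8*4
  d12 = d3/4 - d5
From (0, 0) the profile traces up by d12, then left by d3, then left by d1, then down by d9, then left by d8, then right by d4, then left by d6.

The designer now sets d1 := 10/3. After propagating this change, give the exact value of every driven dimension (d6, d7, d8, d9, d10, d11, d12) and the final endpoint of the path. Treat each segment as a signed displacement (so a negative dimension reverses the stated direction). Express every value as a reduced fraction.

Apply edit: d1 := 10/3
  d6 = d5 - d2*5 - d1/2 = -10
  d7 = d5*5 = 100
  d8 = d7/5 = 20
  d9 = d1*4 = 40/3
  d10 = d9*5 + d1*5 = 250/3
  d11 = d8*4 = 80
  d12 = d3/4 - d5 = -39/2
Walk from origin (0, 0):
  seg 1: up by d12 = -39/2 → (0, -39/2)
  seg 2: left by d3 = 2 → (-2, -39/2)
  seg 3: left by d1 = 10/3 → (-16/3, -39/2)
  seg 4: down by d9 = 40/3 → (-16/3, -197/6)
  seg 5: left by d8 = 20 → (-76/3, -197/6)
  seg 6: right by d4 = 13/5 → (-341/15, -197/6)
  seg 7: left by d6 = -10 → (-191/15, -197/6)

d6 = -10
d7 = 100
d8 = 20
d9 = 40/3
d10 = 250/3
d11 = 80
d12 = -39/2
endpoint = (-191/15, -197/6)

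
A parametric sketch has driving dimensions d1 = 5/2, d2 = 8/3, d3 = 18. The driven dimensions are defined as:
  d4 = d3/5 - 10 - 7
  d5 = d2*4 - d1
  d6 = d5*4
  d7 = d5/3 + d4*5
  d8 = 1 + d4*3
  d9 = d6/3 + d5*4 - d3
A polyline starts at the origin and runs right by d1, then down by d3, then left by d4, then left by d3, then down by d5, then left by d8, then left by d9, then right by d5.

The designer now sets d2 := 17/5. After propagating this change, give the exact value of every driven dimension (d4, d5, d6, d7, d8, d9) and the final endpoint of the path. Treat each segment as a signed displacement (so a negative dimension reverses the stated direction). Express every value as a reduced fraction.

Apply edit: d2 := 17/5
  d4 = d3/5 - 10 - 7 = -67/5
  d5 = d2*4 - d1 = 111/10
  d6 = d5*4 = 222/5
  d7 = d5/3 + d4*5 = -633/10
  d8 = 1 + d4*3 = -196/5
  d9 = d6/3 + d5*4 - d3 = 206/5
Walk from origin (0, 0):
  seg 1: right by d1 = 5/2 → (5/2, 0)
  seg 2: down by d3 = 18 → (5/2, -18)
  seg 3: left by d4 = -67/5 → (159/10, -18)
  seg 4: left by d3 = 18 → (-21/10, -18)
  seg 5: down by d5 = 111/10 → (-21/10, -291/10)
  seg 6: left by d8 = -196/5 → (371/10, -291/10)
  seg 7: left by d9 = 206/5 → (-41/10, -291/10)
  seg 8: right by d5 = 111/10 → (7, -291/10)

d4 = -67/5
d5 = 111/10
d6 = 222/5
d7 = -633/10
d8 = -196/5
d9 = 206/5
endpoint = (7, -291/10)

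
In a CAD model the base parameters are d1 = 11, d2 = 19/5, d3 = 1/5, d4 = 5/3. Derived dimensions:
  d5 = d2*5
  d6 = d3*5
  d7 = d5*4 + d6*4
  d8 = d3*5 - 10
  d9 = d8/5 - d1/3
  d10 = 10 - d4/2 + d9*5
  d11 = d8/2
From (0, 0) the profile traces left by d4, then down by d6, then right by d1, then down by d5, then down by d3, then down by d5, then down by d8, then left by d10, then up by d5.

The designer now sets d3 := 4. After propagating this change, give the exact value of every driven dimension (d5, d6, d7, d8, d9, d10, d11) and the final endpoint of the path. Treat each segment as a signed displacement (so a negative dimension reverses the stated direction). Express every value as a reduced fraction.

d5 = 19
d6 = 20
d7 = 156
d8 = 10
d9 = -5/3
d10 = 5/6
d11 = 5
endpoint = (17/2, -53)

Apply edit: d3 := 4
  d5 = d2*5 = 19
  d6 = d3*5 = 20
  d7 = d5*4 + d6*4 = 156
  d8 = d3*5 - 10 = 10
  d9 = d8/5 - d1/3 = -5/3
  d10 = 10 - d4/2 + d9*5 = 5/6
  d11 = d8/2 = 5
Walk from origin (0, 0):
  seg 1: left by d4 = 5/3 → (-5/3, 0)
  seg 2: down by d6 = 20 → (-5/3, -20)
  seg 3: right by d1 = 11 → (28/3, -20)
  seg 4: down by d5 = 19 → (28/3, -39)
  seg 5: down by d3 = 4 → (28/3, -43)
  seg 6: down by d5 = 19 → (28/3, -62)
  seg 7: down by d8 = 10 → (28/3, -72)
  seg 8: left by d10 = 5/6 → (17/2, -72)
  seg 9: up by d5 = 19 → (17/2, -53)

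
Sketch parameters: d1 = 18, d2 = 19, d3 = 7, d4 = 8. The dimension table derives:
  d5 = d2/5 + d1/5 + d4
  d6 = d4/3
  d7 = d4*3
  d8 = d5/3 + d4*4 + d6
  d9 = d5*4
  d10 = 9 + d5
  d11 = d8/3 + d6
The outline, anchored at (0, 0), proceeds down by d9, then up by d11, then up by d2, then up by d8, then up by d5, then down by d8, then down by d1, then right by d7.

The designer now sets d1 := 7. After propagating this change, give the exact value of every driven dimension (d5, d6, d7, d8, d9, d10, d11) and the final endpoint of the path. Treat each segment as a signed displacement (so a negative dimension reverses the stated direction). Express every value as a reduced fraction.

d5 = 66/5
d6 = 8/3
d7 = 24
d8 = 586/15
d9 = 264/5
d10 = 111/5
d11 = 706/45
endpoint = (24, -536/45)

Apply edit: d1 := 7
  d5 = d2/5 + d1/5 + d4 = 66/5
  d6 = d4/3 = 8/3
  d7 = d4*3 = 24
  d8 = d5/3 + d4*4 + d6 = 586/15
  d9 = d5*4 = 264/5
  d10 = 9 + d5 = 111/5
  d11 = d8/3 + d6 = 706/45
Walk from origin (0, 0):
  seg 1: down by d9 = 264/5 → (0, -264/5)
  seg 2: up by d11 = 706/45 → (0, -334/9)
  seg 3: up by d2 = 19 → (0, -163/9)
  seg 4: up by d8 = 586/15 → (0, 943/45)
  seg 5: up by d5 = 66/5 → (0, 1537/45)
  seg 6: down by d8 = 586/15 → (0, -221/45)
  seg 7: down by d1 = 7 → (0, -536/45)
  seg 8: right by d7 = 24 → (24, -536/45)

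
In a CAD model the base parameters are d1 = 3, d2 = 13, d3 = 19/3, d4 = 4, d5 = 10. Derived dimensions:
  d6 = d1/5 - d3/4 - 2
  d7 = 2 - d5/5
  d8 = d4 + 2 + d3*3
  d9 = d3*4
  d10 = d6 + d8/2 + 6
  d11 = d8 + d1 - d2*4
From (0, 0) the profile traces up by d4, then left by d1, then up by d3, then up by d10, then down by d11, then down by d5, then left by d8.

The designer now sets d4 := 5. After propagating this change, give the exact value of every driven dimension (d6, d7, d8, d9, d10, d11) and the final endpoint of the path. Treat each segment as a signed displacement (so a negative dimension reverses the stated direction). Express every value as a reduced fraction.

Apply edit: d4 := 5
  d6 = d1/5 - d3/4 - 2 = -179/60
  d7 = 2 - d5/5 = 0
  d8 = d4 + 2 + d3*3 = 26
  d9 = d3*4 = 76/3
  d10 = d6 + d8/2 + 6 = 961/60
  d11 = d8 + d1 - d2*4 = -23
Walk from origin (0, 0):
  seg 1: up by d4 = 5 → (0, 5)
  seg 2: left by d1 = 3 → (-3, 5)
  seg 3: up by d3 = 19/3 → (-3, 34/3)
  seg 4: up by d10 = 961/60 → (-3, 547/20)
  seg 5: down by d11 = -23 → (-3, 1007/20)
  seg 6: down by d5 = 10 → (-3, 807/20)
  seg 7: left by d8 = 26 → (-29, 807/20)

d6 = -179/60
d7 = 0
d8 = 26
d9 = 76/3
d10 = 961/60
d11 = -23
endpoint = (-29, 807/20)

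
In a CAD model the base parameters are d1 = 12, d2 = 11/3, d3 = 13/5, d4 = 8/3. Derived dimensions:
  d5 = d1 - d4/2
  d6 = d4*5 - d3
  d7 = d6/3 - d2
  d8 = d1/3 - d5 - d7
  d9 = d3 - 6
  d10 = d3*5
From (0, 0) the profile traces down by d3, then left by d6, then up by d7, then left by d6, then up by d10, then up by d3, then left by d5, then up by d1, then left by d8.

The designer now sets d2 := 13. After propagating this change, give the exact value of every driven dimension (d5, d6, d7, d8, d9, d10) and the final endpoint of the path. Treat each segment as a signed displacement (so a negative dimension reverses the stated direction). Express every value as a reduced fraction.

Apply edit: d2 := 13
  d5 = d1 - d4/2 = 32/3
  d6 = d4*5 - d3 = 161/15
  d7 = d6/3 - d2 = -424/45
  d8 = d1/3 - d5 - d7 = 124/45
  d9 = d3 - 6 = -17/5
  d10 = d3*5 = 13
Walk from origin (0, 0):
  seg 1: down by d3 = 13/5 → (0, -13/5)
  seg 2: left by d6 = 161/15 → (-161/15, -13/5)
  seg 3: up by d7 = -424/45 → (-161/15, -541/45)
  seg 4: left by d6 = 161/15 → (-322/15, -541/45)
  seg 5: up by d10 = 13 → (-322/15, 44/45)
  seg 6: up by d3 = 13/5 → (-322/15, 161/45)
  seg 7: left by d5 = 32/3 → (-482/15, 161/45)
  seg 8: up by d1 = 12 → (-482/15, 701/45)
  seg 9: left by d8 = 124/45 → (-314/9, 701/45)

d5 = 32/3
d6 = 161/15
d7 = -424/45
d8 = 124/45
d9 = -17/5
d10 = 13
endpoint = (-314/9, 701/45)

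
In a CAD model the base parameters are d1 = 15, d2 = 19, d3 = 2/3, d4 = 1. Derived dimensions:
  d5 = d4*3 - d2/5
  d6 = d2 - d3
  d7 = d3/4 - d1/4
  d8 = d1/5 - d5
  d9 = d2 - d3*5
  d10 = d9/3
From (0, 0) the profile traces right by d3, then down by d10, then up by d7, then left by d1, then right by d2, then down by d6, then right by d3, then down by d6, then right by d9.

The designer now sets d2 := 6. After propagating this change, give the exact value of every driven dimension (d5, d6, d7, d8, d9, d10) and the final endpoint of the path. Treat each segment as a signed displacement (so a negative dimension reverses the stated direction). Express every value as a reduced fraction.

d5 = 9/5
d6 = 16/3
d7 = -43/12
d8 = 6/5
d9 = 8/3
d10 = 8/9
endpoint = (-5, -545/36)

Apply edit: d2 := 6
  d5 = d4*3 - d2/5 = 9/5
  d6 = d2 - d3 = 16/3
  d7 = d3/4 - d1/4 = -43/12
  d8 = d1/5 - d5 = 6/5
  d9 = d2 - d3*5 = 8/3
  d10 = d9/3 = 8/9
Walk from origin (0, 0):
  seg 1: right by d3 = 2/3 → (2/3, 0)
  seg 2: down by d10 = 8/9 → (2/3, -8/9)
  seg 3: up by d7 = -43/12 → (2/3, -161/36)
  seg 4: left by d1 = 15 → (-43/3, -161/36)
  seg 5: right by d2 = 6 → (-25/3, -161/36)
  seg 6: down by d6 = 16/3 → (-25/3, -353/36)
  seg 7: right by d3 = 2/3 → (-23/3, -353/36)
  seg 8: down by d6 = 16/3 → (-23/3, -545/36)
  seg 9: right by d9 = 8/3 → (-5, -545/36)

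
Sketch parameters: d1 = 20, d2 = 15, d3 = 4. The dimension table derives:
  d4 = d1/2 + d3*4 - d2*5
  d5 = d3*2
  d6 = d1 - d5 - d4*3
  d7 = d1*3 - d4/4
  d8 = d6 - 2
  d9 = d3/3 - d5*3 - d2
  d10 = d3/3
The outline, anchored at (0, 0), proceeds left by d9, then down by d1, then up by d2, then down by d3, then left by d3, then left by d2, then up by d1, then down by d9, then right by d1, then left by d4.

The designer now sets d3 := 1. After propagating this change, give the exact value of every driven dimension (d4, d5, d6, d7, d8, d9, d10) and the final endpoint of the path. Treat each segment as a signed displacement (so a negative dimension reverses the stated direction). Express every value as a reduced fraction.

Apply edit: d3 := 1
  d4 = d1/2 + d3*4 - d2*5 = -61
  d5 = d3*2 = 2
  d6 = d1 - d5 - d4*3 = 201
  d7 = d1*3 - d4/4 = 301/4
  d8 = d6 - 2 = 199
  d9 = d3/3 - d5*3 - d2 = -62/3
  d10 = d3/3 = 1/3
Walk from origin (0, 0):
  seg 1: left by d9 = -62/3 → (62/3, 0)
  seg 2: down by d1 = 20 → (62/3, -20)
  seg 3: up by d2 = 15 → (62/3, -5)
  seg 4: down by d3 = 1 → (62/3, -6)
  seg 5: left by d3 = 1 → (59/3, -6)
  seg 6: left by d2 = 15 → (14/3, -6)
  seg 7: up by d1 = 20 → (14/3, 14)
  seg 8: down by d9 = -62/3 → (14/3, 104/3)
  seg 9: right by d1 = 20 → (74/3, 104/3)
  seg 10: left by d4 = -61 → (257/3, 104/3)

d4 = -61
d5 = 2
d6 = 201
d7 = 301/4
d8 = 199
d9 = -62/3
d10 = 1/3
endpoint = (257/3, 104/3)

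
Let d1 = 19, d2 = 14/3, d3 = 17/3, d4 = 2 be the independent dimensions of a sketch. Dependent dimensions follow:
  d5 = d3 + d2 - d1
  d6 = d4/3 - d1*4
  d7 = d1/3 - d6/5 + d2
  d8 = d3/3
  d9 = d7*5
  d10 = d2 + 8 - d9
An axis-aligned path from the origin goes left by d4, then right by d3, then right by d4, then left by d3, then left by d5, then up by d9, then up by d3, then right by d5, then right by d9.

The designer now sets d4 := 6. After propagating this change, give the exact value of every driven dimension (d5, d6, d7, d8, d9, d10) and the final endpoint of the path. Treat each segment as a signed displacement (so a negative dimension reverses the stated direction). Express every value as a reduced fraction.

Apply edit: d4 := 6
  d5 = d3 + d2 - d1 = -26/3
  d6 = d4/3 - d1*4 = -74
  d7 = d1/3 - d6/5 + d2 = 129/5
  d8 = d3/3 = 17/9
  d9 = d7*5 = 129
  d10 = d2 + 8 - d9 = -349/3
Walk from origin (0, 0):
  seg 1: left by d4 = 6 → (-6, 0)
  seg 2: right by d3 = 17/3 → (-1/3, 0)
  seg 3: right by d4 = 6 → (17/3, 0)
  seg 4: left by d3 = 17/3 → (0, 0)
  seg 5: left by d5 = -26/3 → (26/3, 0)
  seg 6: up by d9 = 129 → (26/3, 129)
  seg 7: up by d3 = 17/3 → (26/3, 404/3)
  seg 8: right by d5 = -26/3 → (0, 404/3)
  seg 9: right by d9 = 129 → (129, 404/3)

d5 = -26/3
d6 = -74
d7 = 129/5
d8 = 17/9
d9 = 129
d10 = -349/3
endpoint = (129, 404/3)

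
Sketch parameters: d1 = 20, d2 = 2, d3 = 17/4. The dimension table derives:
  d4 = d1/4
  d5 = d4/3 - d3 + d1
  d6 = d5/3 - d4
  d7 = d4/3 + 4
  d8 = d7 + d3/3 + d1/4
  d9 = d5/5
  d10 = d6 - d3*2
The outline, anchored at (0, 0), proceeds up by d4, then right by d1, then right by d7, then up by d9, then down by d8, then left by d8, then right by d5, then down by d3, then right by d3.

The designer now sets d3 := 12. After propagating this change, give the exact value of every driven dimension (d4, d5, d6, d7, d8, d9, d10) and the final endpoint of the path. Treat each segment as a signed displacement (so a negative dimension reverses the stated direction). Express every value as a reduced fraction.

d4 = 5
d5 = 29/3
d6 = -16/9
d7 = 17/3
d8 = 44/3
d9 = 29/15
d10 = -232/9
endpoint = (98/3, -296/15)

Apply edit: d3 := 12
  d4 = d1/4 = 5
  d5 = d4/3 - d3 + d1 = 29/3
  d6 = d5/3 - d4 = -16/9
  d7 = d4/3 + 4 = 17/3
  d8 = d7 + d3/3 + d1/4 = 44/3
  d9 = d5/5 = 29/15
  d10 = d6 - d3*2 = -232/9
Walk from origin (0, 0):
  seg 1: up by d4 = 5 → (0, 5)
  seg 2: right by d1 = 20 → (20, 5)
  seg 3: right by d7 = 17/3 → (77/3, 5)
  seg 4: up by d9 = 29/15 → (77/3, 104/15)
  seg 5: down by d8 = 44/3 → (77/3, -116/15)
  seg 6: left by d8 = 44/3 → (11, -116/15)
  seg 7: right by d5 = 29/3 → (62/3, -116/15)
  seg 8: down by d3 = 12 → (62/3, -296/15)
  seg 9: right by d3 = 12 → (98/3, -296/15)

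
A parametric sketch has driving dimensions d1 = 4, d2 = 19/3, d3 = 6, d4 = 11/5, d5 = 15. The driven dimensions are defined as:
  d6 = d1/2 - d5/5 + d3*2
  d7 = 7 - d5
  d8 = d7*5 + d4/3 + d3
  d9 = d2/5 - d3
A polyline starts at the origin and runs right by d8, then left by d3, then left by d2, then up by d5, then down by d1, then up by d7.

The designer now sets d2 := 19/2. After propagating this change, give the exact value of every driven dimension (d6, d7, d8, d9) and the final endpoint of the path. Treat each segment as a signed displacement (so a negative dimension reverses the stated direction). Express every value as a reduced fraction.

Apply edit: d2 := 19/2
  d6 = d1/2 - d5/5 + d3*2 = 11
  d7 = 7 - d5 = -8
  d8 = d7*5 + d4/3 + d3 = -499/15
  d9 = d2/5 - d3 = -41/10
Walk from origin (0, 0):
  seg 1: right by d8 = -499/15 → (-499/15, 0)
  seg 2: left by d3 = 6 → (-589/15, 0)
  seg 3: left by d2 = 19/2 → (-1463/30, 0)
  seg 4: up by d5 = 15 → (-1463/30, 15)
  seg 5: down by d1 = 4 → (-1463/30, 11)
  seg 6: up by d7 = -8 → (-1463/30, 3)

d6 = 11
d7 = -8
d8 = -499/15
d9 = -41/10
endpoint = (-1463/30, 3)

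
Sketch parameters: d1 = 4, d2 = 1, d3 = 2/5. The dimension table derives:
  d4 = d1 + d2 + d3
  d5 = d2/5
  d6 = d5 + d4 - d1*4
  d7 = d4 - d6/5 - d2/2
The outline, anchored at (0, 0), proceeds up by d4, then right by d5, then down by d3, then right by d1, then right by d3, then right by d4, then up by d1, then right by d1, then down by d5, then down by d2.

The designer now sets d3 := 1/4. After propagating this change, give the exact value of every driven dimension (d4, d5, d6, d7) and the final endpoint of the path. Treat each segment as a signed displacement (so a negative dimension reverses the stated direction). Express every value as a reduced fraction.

Apply edit: d3 := 1/4
  d4 = d1 + d2 + d3 = 21/4
  d5 = d2/5 = 1/5
  d6 = d5 + d4 - d1*4 = -211/20
  d7 = d4 - d6/5 - d2/2 = 343/50
Walk from origin (0, 0):
  seg 1: up by d4 = 21/4 → (0, 21/4)
  seg 2: right by d5 = 1/5 → (1/5, 21/4)
  seg 3: down by d3 = 1/4 → (1/5, 5)
  seg 4: right by d1 = 4 → (21/5, 5)
  seg 5: right by d3 = 1/4 → (89/20, 5)
  seg 6: right by d4 = 21/4 → (97/10, 5)
  seg 7: up by d1 = 4 → (97/10, 9)
  seg 8: right by d1 = 4 → (137/10, 9)
  seg 9: down by d5 = 1/5 → (137/10, 44/5)
  seg 10: down by d2 = 1 → (137/10, 39/5)

d4 = 21/4
d5 = 1/5
d6 = -211/20
d7 = 343/50
endpoint = (137/10, 39/5)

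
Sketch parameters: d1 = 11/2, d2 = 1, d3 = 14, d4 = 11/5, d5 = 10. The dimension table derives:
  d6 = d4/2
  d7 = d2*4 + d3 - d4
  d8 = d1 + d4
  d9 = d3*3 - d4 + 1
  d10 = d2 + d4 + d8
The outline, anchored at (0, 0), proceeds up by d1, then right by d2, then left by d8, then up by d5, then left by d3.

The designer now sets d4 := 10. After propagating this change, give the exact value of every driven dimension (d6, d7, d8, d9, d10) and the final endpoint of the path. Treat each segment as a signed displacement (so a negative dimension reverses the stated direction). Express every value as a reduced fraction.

Apply edit: d4 := 10
  d6 = d4/2 = 5
  d7 = d2*4 + d3 - d4 = 8
  d8 = d1 + d4 = 31/2
  d9 = d3*3 - d4 + 1 = 33
  d10 = d2 + d4 + d8 = 53/2
Walk from origin (0, 0):
  seg 1: up by d1 = 11/2 → (0, 11/2)
  seg 2: right by d2 = 1 → (1, 11/2)
  seg 3: left by d8 = 31/2 → (-29/2, 11/2)
  seg 4: up by d5 = 10 → (-29/2, 31/2)
  seg 5: left by d3 = 14 → (-57/2, 31/2)

d6 = 5
d7 = 8
d8 = 31/2
d9 = 33
d10 = 53/2
endpoint = (-57/2, 31/2)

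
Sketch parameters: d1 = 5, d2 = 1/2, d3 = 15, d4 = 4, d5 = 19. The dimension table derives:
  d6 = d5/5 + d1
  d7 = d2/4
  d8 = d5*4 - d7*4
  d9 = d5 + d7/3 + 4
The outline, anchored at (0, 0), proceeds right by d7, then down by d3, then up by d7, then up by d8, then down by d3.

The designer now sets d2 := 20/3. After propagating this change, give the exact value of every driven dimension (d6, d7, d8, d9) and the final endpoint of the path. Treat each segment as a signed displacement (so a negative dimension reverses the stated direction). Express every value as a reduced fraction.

d6 = 44/5
d7 = 5/3
d8 = 208/3
d9 = 212/9
endpoint = (5/3, 41)

Apply edit: d2 := 20/3
  d6 = d5/5 + d1 = 44/5
  d7 = d2/4 = 5/3
  d8 = d5*4 - d7*4 = 208/3
  d9 = d5 + d7/3 + 4 = 212/9
Walk from origin (0, 0):
  seg 1: right by d7 = 5/3 → (5/3, 0)
  seg 2: down by d3 = 15 → (5/3, -15)
  seg 3: up by d7 = 5/3 → (5/3, -40/3)
  seg 4: up by d8 = 208/3 → (5/3, 56)
  seg 5: down by d3 = 15 → (5/3, 41)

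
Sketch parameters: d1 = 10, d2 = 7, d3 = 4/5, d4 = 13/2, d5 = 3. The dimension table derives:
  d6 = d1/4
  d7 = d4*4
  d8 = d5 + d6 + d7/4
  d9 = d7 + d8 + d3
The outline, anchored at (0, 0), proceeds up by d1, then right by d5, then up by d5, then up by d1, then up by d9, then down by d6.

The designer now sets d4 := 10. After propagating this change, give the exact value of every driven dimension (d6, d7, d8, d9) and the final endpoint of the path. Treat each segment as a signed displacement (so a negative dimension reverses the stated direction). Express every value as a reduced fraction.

d6 = 5/2
d7 = 40
d8 = 31/2
d9 = 563/10
endpoint = (3, 384/5)

Apply edit: d4 := 10
  d6 = d1/4 = 5/2
  d7 = d4*4 = 40
  d8 = d5 + d6 + d7/4 = 31/2
  d9 = d7 + d8 + d3 = 563/10
Walk from origin (0, 0):
  seg 1: up by d1 = 10 → (0, 10)
  seg 2: right by d5 = 3 → (3, 10)
  seg 3: up by d5 = 3 → (3, 13)
  seg 4: up by d1 = 10 → (3, 23)
  seg 5: up by d9 = 563/10 → (3, 793/10)
  seg 6: down by d6 = 5/2 → (3, 384/5)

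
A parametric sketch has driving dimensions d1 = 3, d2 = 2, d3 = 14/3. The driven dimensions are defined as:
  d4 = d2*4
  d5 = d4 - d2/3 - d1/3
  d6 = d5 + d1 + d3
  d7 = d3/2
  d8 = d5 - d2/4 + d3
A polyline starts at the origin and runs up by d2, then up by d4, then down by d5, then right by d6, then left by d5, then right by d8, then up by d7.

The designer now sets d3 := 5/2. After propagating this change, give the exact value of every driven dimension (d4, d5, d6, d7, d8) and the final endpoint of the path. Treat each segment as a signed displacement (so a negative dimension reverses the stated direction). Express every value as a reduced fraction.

Apply edit: d3 := 5/2
  d4 = d2*4 = 8
  d5 = d4 - d2/3 - d1/3 = 19/3
  d6 = d5 + d1 + d3 = 71/6
  d7 = d3/2 = 5/4
  d8 = d5 - d2/4 + d3 = 25/3
Walk from origin (0, 0):
  seg 1: up by d2 = 2 → (0, 2)
  seg 2: up by d4 = 8 → (0, 10)
  seg 3: down by d5 = 19/3 → (0, 11/3)
  seg 4: right by d6 = 71/6 → (71/6, 11/3)
  seg 5: left by d5 = 19/3 → (11/2, 11/3)
  seg 6: right by d8 = 25/3 → (83/6, 11/3)
  seg 7: up by d7 = 5/4 → (83/6, 59/12)

d4 = 8
d5 = 19/3
d6 = 71/6
d7 = 5/4
d8 = 25/3
endpoint = (83/6, 59/12)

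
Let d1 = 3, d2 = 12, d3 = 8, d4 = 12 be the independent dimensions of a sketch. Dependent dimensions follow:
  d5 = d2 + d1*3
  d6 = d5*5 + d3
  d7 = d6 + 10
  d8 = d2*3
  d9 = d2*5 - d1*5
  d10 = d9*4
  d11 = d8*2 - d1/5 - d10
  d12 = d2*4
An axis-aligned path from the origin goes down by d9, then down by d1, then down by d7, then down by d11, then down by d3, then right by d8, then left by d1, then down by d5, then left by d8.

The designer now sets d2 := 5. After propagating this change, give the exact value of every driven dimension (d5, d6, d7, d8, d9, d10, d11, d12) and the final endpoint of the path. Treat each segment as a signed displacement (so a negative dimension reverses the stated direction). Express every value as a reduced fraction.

d5 = 14
d6 = 78
d7 = 88
d8 = 15
d9 = 10
d10 = 40
d11 = -53/5
d12 = 20
endpoint = (-3, -562/5)

Apply edit: d2 := 5
  d5 = d2 + d1*3 = 14
  d6 = d5*5 + d3 = 78
  d7 = d6 + 10 = 88
  d8 = d2*3 = 15
  d9 = d2*5 - d1*5 = 10
  d10 = d9*4 = 40
  d11 = d8*2 - d1/5 - d10 = -53/5
  d12 = d2*4 = 20
Walk from origin (0, 0):
  seg 1: down by d9 = 10 → (0, -10)
  seg 2: down by d1 = 3 → (0, -13)
  seg 3: down by d7 = 88 → (0, -101)
  seg 4: down by d11 = -53/5 → (0, -452/5)
  seg 5: down by d3 = 8 → (0, -492/5)
  seg 6: right by d8 = 15 → (15, -492/5)
  seg 7: left by d1 = 3 → (12, -492/5)
  seg 8: down by d5 = 14 → (12, -562/5)
  seg 9: left by d8 = 15 → (-3, -562/5)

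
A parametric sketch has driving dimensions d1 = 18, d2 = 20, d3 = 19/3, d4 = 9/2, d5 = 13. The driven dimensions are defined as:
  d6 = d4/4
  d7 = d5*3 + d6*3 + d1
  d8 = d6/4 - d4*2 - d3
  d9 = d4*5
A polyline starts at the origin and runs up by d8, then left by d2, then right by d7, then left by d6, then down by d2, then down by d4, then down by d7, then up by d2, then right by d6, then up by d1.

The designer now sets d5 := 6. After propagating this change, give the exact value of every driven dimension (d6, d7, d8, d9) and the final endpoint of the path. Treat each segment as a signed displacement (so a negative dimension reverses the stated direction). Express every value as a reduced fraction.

d6 = 9/8
d7 = 315/8
d8 = -1445/96
d9 = 45/2
endpoint = (155/8, -3929/96)

Apply edit: d5 := 6
  d6 = d4/4 = 9/8
  d7 = d5*3 + d6*3 + d1 = 315/8
  d8 = d6/4 - d4*2 - d3 = -1445/96
  d9 = d4*5 = 45/2
Walk from origin (0, 0):
  seg 1: up by d8 = -1445/96 → (0, -1445/96)
  seg 2: left by d2 = 20 → (-20, -1445/96)
  seg 3: right by d7 = 315/8 → (155/8, -1445/96)
  seg 4: left by d6 = 9/8 → (73/4, -1445/96)
  seg 5: down by d2 = 20 → (73/4, -3365/96)
  seg 6: down by d4 = 9/2 → (73/4, -3797/96)
  seg 7: down by d7 = 315/8 → (73/4, -7577/96)
  seg 8: up by d2 = 20 → (73/4, -5657/96)
  seg 9: right by d6 = 9/8 → (155/8, -5657/96)
  seg 10: up by d1 = 18 → (155/8, -3929/96)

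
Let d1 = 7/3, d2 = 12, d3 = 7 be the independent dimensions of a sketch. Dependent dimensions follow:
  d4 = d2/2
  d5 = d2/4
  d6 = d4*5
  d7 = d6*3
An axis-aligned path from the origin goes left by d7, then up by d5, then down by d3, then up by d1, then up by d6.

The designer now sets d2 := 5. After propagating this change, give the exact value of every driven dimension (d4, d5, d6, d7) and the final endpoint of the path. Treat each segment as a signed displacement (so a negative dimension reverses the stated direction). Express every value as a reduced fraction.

Apply edit: d2 := 5
  d4 = d2/2 = 5/2
  d5 = d2/4 = 5/4
  d6 = d4*5 = 25/2
  d7 = d6*3 = 75/2
Walk from origin (0, 0):
  seg 1: left by d7 = 75/2 → (-75/2, 0)
  seg 2: up by d5 = 5/4 → (-75/2, 5/4)
  seg 3: down by d3 = 7 → (-75/2, -23/4)
  seg 4: up by d1 = 7/3 → (-75/2, -41/12)
  seg 5: up by d6 = 25/2 → (-75/2, 109/12)

d4 = 5/2
d5 = 5/4
d6 = 25/2
d7 = 75/2
endpoint = (-75/2, 109/12)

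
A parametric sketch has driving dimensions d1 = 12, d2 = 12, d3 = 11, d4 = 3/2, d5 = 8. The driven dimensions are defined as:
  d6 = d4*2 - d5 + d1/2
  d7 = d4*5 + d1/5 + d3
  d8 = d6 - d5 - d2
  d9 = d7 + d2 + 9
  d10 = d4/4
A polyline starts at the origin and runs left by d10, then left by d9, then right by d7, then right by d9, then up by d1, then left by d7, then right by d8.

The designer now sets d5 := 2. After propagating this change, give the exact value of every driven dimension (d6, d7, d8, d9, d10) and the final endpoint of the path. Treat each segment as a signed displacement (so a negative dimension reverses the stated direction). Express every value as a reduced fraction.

d6 = 7
d7 = 209/10
d8 = -7
d9 = 419/10
d10 = 3/8
endpoint = (-59/8, 12)

Apply edit: d5 := 2
  d6 = d4*2 - d5 + d1/2 = 7
  d7 = d4*5 + d1/5 + d3 = 209/10
  d8 = d6 - d5 - d2 = -7
  d9 = d7 + d2 + 9 = 419/10
  d10 = d4/4 = 3/8
Walk from origin (0, 0):
  seg 1: left by d10 = 3/8 → (-3/8, 0)
  seg 2: left by d9 = 419/10 → (-1691/40, 0)
  seg 3: right by d7 = 209/10 → (-171/8, 0)
  seg 4: right by d9 = 419/10 → (821/40, 0)
  seg 5: up by d1 = 12 → (821/40, 12)
  seg 6: left by d7 = 209/10 → (-3/8, 12)
  seg 7: right by d8 = -7 → (-59/8, 12)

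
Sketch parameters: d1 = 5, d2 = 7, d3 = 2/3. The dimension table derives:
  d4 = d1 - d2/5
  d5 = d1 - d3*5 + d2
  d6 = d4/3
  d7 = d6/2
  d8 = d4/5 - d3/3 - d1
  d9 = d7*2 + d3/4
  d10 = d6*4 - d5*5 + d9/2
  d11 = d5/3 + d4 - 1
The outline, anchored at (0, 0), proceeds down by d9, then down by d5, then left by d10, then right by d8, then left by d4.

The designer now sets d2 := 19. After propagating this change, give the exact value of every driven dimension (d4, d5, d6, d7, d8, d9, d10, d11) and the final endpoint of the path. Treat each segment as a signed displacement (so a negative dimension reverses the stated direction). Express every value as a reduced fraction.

Apply edit: d2 := 19
  d4 = d1 - d2/5 = 6/5
  d5 = d1 - d3*5 + d2 = 62/3
  d6 = d4/3 = 2/5
  d7 = d6/2 = 1/5
  d8 = d4/5 - d3/3 - d1 = -1121/225
  d9 = d7*2 + d3/4 = 17/30
  d10 = d6*4 - d5*5 + d9/2 = -2029/20
  d11 = d5/3 + d4 - 1 = 319/45
Walk from origin (0, 0):
  seg 1: down by d9 = 17/30 → (0, -17/30)
  seg 2: down by d5 = 62/3 → (0, -637/30)
  seg 3: left by d10 = -2029/20 → (2029/20, -637/30)
  seg 4: right by d8 = -1121/225 → (86821/900, -637/30)
  seg 5: left by d4 = 6/5 → (85741/900, -637/30)

d4 = 6/5
d5 = 62/3
d6 = 2/5
d7 = 1/5
d8 = -1121/225
d9 = 17/30
d10 = -2029/20
d11 = 319/45
endpoint = (85741/900, -637/30)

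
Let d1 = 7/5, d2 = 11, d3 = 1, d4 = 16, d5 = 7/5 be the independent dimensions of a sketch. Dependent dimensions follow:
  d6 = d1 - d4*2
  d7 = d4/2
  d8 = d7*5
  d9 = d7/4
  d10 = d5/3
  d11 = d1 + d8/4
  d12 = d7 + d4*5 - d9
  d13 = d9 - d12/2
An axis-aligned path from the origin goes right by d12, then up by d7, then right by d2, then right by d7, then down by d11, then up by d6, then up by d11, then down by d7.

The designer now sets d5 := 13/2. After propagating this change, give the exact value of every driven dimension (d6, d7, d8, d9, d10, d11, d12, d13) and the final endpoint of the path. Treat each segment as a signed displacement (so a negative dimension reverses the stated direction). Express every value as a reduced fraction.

d6 = -153/5
d7 = 8
d8 = 40
d9 = 2
d10 = 13/6
d11 = 57/5
d12 = 86
d13 = -41
endpoint = (105, -153/5)

Apply edit: d5 := 13/2
  d6 = d1 - d4*2 = -153/5
  d7 = d4/2 = 8
  d8 = d7*5 = 40
  d9 = d7/4 = 2
  d10 = d5/3 = 13/6
  d11 = d1 + d8/4 = 57/5
  d12 = d7 + d4*5 - d9 = 86
  d13 = d9 - d12/2 = -41
Walk from origin (0, 0):
  seg 1: right by d12 = 86 → (86, 0)
  seg 2: up by d7 = 8 → (86, 8)
  seg 3: right by d2 = 11 → (97, 8)
  seg 4: right by d7 = 8 → (105, 8)
  seg 5: down by d11 = 57/5 → (105, -17/5)
  seg 6: up by d6 = -153/5 → (105, -34)
  seg 7: up by d11 = 57/5 → (105, -113/5)
  seg 8: down by d7 = 8 → (105, -153/5)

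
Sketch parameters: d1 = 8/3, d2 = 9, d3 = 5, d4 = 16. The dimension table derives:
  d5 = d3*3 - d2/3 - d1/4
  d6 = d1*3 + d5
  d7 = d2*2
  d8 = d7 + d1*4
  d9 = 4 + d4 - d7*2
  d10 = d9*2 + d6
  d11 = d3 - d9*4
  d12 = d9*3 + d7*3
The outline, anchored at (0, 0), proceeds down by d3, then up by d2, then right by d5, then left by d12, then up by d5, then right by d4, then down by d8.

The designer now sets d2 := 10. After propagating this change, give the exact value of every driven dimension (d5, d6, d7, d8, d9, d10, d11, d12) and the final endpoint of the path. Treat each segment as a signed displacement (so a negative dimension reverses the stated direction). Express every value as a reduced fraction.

Apply edit: d2 := 10
  d5 = d3*3 - d2/3 - d1/4 = 11
  d6 = d1*3 + d5 = 19
  d7 = d2*2 = 20
  d8 = d7 + d1*4 = 92/3
  d9 = 4 + d4 - d7*2 = -20
  d10 = d9*2 + d6 = -21
  d11 = d3 - d9*4 = 85
  d12 = d9*3 + d7*3 = 0
Walk from origin (0, 0):
  seg 1: down by d3 = 5 → (0, -5)
  seg 2: up by d2 = 10 → (0, 5)
  seg 3: right by d5 = 11 → (11, 5)
  seg 4: left by d12 = 0 → (11, 5)
  seg 5: up by d5 = 11 → (11, 16)
  seg 6: right by d4 = 16 → (27, 16)
  seg 7: down by d8 = 92/3 → (27, -44/3)

d5 = 11
d6 = 19
d7 = 20
d8 = 92/3
d9 = -20
d10 = -21
d11 = 85
d12 = 0
endpoint = (27, -44/3)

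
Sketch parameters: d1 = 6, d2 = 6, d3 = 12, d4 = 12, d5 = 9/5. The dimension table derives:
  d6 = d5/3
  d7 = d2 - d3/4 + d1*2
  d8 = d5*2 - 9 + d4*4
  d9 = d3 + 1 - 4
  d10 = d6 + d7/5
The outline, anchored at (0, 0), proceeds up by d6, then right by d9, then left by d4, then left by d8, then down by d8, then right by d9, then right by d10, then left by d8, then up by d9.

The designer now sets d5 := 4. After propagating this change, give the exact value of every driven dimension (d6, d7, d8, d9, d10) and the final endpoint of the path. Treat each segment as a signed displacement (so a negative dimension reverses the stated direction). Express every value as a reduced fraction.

Apply edit: d5 := 4
  d6 = d5/3 = 4/3
  d7 = d2 - d3/4 + d1*2 = 15
  d8 = d5*2 - 9 + d4*4 = 47
  d9 = d3 + 1 - 4 = 9
  d10 = d6 + d7/5 = 13/3
Walk from origin (0, 0):
  seg 1: up by d6 = 4/3 → (0, 4/3)
  seg 2: right by d9 = 9 → (9, 4/3)
  seg 3: left by d4 = 12 → (-3, 4/3)
  seg 4: left by d8 = 47 → (-50, 4/3)
  seg 5: down by d8 = 47 → (-50, -137/3)
  seg 6: right by d9 = 9 → (-41, -137/3)
  seg 7: right by d10 = 13/3 → (-110/3, -137/3)
  seg 8: left by d8 = 47 → (-251/3, -137/3)
  seg 9: up by d9 = 9 → (-251/3, -110/3)

d6 = 4/3
d7 = 15
d8 = 47
d9 = 9
d10 = 13/3
endpoint = (-251/3, -110/3)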